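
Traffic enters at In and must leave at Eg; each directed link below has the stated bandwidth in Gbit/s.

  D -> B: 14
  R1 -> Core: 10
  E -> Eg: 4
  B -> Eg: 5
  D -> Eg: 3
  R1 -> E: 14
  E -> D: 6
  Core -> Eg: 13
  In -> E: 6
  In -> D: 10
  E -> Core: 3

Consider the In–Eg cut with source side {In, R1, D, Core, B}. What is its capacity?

Edges leaving {In, R1, D, Core, B}: In→E (6), R1→E (14), D→Eg (3), Core→Eg (13), B→Eg (5).
Cut capacity = 6 + 14 + 3 + 13 + 5 = 41.

41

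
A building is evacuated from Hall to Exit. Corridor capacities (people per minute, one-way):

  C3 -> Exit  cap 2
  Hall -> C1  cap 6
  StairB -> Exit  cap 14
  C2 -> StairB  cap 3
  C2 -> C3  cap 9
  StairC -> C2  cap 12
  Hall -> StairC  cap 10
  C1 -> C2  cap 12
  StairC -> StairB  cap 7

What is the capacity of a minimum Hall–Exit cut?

12

Augment Hall→StairC→StairB→Exit: bottleneck 7, flow now 7.
Augment Hall→StairC→C2→C3→Exit: bottleneck 2, flow now 9.
Augment Hall→StairC→C2→StairB→Exit: bottleneck 1, flow now 10.
Augment Hall→C1→C2→StairB→Exit: bottleneck 2, flow now 12.
No augmenting path remains; maximum flow = 12.
By max-flow min-cut, the minimum cut capacity equals the max flow.
In the residual graph, reachable from Hall: {Hall, StairC, C1, C2, C3}.
Min-cut edges: StairC→StairB (7), C2→StairB (3), C3→Exit (2); capacity 7 + 3 + 2 = 12.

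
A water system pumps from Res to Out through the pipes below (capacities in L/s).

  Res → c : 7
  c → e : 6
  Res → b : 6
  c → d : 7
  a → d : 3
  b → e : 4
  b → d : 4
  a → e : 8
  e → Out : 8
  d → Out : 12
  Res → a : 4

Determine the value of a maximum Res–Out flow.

Augment Res→a→d→Out: bottleneck 3, flow now 3.
Augment Res→a→e→Out: bottleneck 1, flow now 4.
Augment Res→b→d→Out: bottleneck 4, flow now 8.
Augment Res→b→e→Out: bottleneck 2, flow now 10.
Augment Res→c→d→Out: bottleneck 5, flow now 15.
Augment Res→c→e→Out: bottleneck 2, flow now 17.
No augmenting path remains; maximum flow = 17.
In the residual graph, reachable from Res: {Res}.
Min-cut edges: Res→a (4), Res→b (6), Res→c (7); capacity 4 + 6 + 7 = 17.
This cut is saturated, so no flow can exceed 17.

17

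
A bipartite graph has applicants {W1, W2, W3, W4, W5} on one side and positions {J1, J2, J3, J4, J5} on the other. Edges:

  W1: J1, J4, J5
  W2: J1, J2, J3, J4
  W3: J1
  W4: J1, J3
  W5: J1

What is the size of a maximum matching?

4

Unit-capacity flow: source→left, listed edges, right→sink; max matching = max flow.
Augmenting path W1→J1 (+1); matched 1.
Augmenting path W2→J2 (+1); matched 2.
Augmenting path W4→J3 (+1); matched 3.
Augmenting path W3→J1→W1→J4 (+1); matched 4.
No augmenting path remains; maximum matching = 4.
König certificate: {W1, W2, W4, J1} is a vertex cover of size 4 (every listed pair touches it), so no matching can be larger.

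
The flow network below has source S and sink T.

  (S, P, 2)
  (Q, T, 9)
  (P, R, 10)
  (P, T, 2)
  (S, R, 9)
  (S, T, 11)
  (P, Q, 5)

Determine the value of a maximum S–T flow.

Augment S→T: bottleneck 11, flow now 11.
Augment S→P→T: bottleneck 2, flow now 13.
No augmenting path remains; maximum flow = 13.
In the residual graph, reachable from S: {S, R}.
Min-cut edges: S→P (2), S→T (11); capacity 2 + 11 = 13.
This cut is saturated, so no flow can exceed 13.

13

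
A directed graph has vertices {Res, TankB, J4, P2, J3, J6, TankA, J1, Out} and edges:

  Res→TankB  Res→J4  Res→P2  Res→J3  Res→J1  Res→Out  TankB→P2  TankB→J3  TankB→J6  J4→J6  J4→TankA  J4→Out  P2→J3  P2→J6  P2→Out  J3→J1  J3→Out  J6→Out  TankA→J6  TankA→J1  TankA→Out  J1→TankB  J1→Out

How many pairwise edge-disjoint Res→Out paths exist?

Assign every edge capacity 1; by Menger, the answer equals the max flow.
Path Res→Out (+1); total 1.
Path Res→J4→Out (+1); total 2.
Path Res→P2→Out (+1); total 3.
Path Res→J3→Out (+1); total 4.
Path Res→J1→Out (+1); total 5.
Path Res→TankB→J6→Out (+1); total 6.
No residual Res→Out path; max flow = 6.
Certifying cut of size 6: {Res→J1, Res→J3, Res→J4, Res→Out, Res→P2, Res→TankB}.

6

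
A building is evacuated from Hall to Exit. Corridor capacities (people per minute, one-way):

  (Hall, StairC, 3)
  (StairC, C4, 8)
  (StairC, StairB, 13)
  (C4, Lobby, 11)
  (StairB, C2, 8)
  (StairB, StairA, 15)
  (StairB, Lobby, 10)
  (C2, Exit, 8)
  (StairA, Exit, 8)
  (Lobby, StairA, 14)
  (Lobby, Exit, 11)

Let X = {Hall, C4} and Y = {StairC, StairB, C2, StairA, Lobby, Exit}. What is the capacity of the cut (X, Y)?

Edges leaving {Hall, C4}: Hall→StairC (3), C4→Lobby (11).
Cut capacity = 3 + 11 = 14.

14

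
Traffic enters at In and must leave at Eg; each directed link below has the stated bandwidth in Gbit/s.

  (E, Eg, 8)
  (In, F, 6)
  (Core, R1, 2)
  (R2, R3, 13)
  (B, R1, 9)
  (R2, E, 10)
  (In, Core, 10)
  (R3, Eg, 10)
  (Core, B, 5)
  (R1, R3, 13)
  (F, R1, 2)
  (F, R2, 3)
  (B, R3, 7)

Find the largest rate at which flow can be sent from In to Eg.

Augment In→F→R1→R3→Eg: bottleneck 2, flow now 2.
Augment In→F→R2→R3→Eg: bottleneck 3, flow now 5.
Augment In→Core→R1→R3→Eg: bottleneck 2, flow now 7.
Augment In→Core→B→R3→Eg: bottleneck 3, flow now 10.
Augment In→Core→B→R3→R2→E→Eg: bottleneck 2, flow now 12. (uses reverse residual edge)
No augmenting path remains; maximum flow = 12.
In the residual graph, reachable from In: {In, F, Core}.
Min-cut edges: F→R1 (2), F→R2 (3), Core→R1 (2), Core→B (5); capacity 2 + 3 + 2 + 5 = 12.
This cut is saturated, so no flow can exceed 12.

12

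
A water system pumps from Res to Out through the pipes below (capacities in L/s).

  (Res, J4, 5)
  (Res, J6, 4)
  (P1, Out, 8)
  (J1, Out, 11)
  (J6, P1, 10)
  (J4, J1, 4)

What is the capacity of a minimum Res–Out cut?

8

Augment Res→J4→J1→Out: bottleneck 4, flow now 4.
Augment Res→J6→P1→Out: bottleneck 4, flow now 8.
No augmenting path remains; maximum flow = 8.
By max-flow min-cut, the minimum cut capacity equals the max flow.
In the residual graph, reachable from Res: {Res, J4}.
Min-cut edges: Res→J6 (4), J4→J1 (4); capacity 4 + 4 = 8.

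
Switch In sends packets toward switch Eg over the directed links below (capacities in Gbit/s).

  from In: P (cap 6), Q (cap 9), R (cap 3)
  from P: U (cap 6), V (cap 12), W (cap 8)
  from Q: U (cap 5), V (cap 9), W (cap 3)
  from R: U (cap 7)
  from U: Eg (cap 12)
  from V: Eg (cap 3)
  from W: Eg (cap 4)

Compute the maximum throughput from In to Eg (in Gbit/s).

Augment In→P→U→Eg: bottleneck 6, flow now 6.
Augment In→Q→U→Eg: bottleneck 5, flow now 11.
Augment In→Q→V→Eg: bottleneck 3, flow now 14.
Augment In→Q→W→Eg: bottleneck 1, flow now 15.
Augment In→R→U→Eg: bottleneck 1, flow now 16.
Augment In→R→U→P→W→Eg: bottleneck 2, flow now 18. (uses reverse residual edge)
No augmenting path remains; maximum flow = 18.
In the residual graph, reachable from In: {In}.
Min-cut edges: In→P (6), In→Q (9), In→R (3); capacity 6 + 9 + 3 = 18.
This cut is saturated, so no flow can exceed 18.

18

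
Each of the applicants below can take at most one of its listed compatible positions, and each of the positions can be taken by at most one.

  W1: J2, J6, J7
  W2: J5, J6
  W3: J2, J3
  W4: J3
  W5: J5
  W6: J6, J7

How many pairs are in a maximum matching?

5

Unit-capacity flow: source→left, listed edges, right→sink; max matching = max flow.
Augmenting path W1→J2 (+1); matched 1.
Augmenting path W2→J5 (+1); matched 2.
Augmenting path W3→J3 (+1); matched 3.
Augmenting path W6→J6 (+1); matched 4.
Augmenting path W4→J3→W3→J2→W1→J7 (+1); matched 5.
No augmenting path remains; maximum matching = 5.
König certificate: {J2, J3, J5, J6, J7} is a vertex cover of size 5 (every listed pair touches it), so no matching can be larger.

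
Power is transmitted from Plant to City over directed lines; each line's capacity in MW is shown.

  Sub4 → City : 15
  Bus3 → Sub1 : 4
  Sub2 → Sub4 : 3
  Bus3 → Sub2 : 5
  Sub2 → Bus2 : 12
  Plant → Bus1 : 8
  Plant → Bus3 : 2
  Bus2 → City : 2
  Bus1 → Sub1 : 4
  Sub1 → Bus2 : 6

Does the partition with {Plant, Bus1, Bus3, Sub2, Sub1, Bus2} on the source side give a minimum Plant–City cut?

Given cut capacity: 3 + 2 = 5.
Augment Plant→Bus1→Sub1→Bus2→City: bottleneck 2, flow now 2.
Augment Plant→Bus3→Sub2→Sub4→City: bottleneck 2, flow now 4.
No augmenting path remains; maximum flow = 4.
In the residual graph, reachable from Plant: {Plant, Bus1, Sub1, Bus2}.
Min-cut edges: Plant→Bus3 (2), Bus2→City (2); capacity 2 + 2 = 4.
Cut capacity 5 exceeds the max flow 4, so it is not minimum.

No — its capacity is 5, but the minimum cut has capacity 4.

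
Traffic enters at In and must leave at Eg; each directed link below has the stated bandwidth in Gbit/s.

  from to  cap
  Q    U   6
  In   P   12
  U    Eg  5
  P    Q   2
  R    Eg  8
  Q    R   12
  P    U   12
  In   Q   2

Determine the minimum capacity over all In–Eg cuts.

9

Augment In→P→U→Eg: bottleneck 5, flow now 5.
Augment In→Q→R→Eg: bottleneck 2, flow now 7.
Augment In→P→Q→R→Eg: bottleneck 2, flow now 9.
No augmenting path remains; maximum flow = 9.
By max-flow min-cut, the minimum cut capacity equals the max flow.
In the residual graph, reachable from In: {In, P, U}.
Min-cut edges: In→Q (2), P→Q (2), U→Eg (5); capacity 2 + 2 + 5 = 9.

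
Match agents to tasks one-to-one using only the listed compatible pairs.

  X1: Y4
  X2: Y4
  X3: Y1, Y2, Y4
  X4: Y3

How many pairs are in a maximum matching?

Unit-capacity flow: source→left, listed edges, right→sink; max matching = max flow.
Augmenting path X1→Y4 (+1); matched 1.
Augmenting path X3→Y1 (+1); matched 2.
Augmenting path X4→Y3 (+1); matched 3.
No augmenting path remains; maximum matching = 3.
König certificate: {X3, X4, Y4} is a vertex cover of size 3 (every listed pair touches it), so no matching can be larger.

3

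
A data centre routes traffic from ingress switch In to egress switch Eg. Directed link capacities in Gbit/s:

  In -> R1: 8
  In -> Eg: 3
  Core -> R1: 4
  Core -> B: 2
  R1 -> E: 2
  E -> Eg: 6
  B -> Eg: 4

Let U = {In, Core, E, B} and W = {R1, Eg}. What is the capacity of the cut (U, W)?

Edges leaving {In, Core, E, B}: In→R1 (8), In→Eg (3), Core→R1 (4), E→Eg (6), B→Eg (4).
Cut capacity = 8 + 3 + 4 + 6 + 4 = 25.

25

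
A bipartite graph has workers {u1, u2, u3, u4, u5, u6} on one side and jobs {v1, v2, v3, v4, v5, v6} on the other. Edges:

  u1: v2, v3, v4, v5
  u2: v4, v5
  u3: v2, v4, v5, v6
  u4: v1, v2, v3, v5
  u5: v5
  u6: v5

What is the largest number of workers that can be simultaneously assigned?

5

Unit-capacity flow: source→left, listed edges, right→sink; max matching = max flow.
Augmenting path u1→v2 (+1); matched 1.
Augmenting path u2→v4 (+1); matched 2.
Augmenting path u3→v5 (+1); matched 3.
Augmenting path u4→v1 (+1); matched 4.
Augmenting path u5→v5→u3→v6 (+1); matched 5.
No augmenting path remains; maximum matching = 5.
König certificate: {u1, u2, u3, u4, v5} is a vertex cover of size 5 (every listed pair touches it), so no matching can be larger.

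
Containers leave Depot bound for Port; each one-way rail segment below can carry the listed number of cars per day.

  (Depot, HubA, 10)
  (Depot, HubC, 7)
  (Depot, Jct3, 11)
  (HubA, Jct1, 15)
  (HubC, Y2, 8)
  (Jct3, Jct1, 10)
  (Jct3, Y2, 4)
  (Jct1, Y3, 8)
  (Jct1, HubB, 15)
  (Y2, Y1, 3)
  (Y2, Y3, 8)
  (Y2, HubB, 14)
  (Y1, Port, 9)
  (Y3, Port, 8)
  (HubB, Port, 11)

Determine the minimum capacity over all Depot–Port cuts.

22

Augment Depot→HubA→Jct1→Y3→Port: bottleneck 8, flow now 8.
Augment Depot→HubA→Jct1→HubB→Port: bottleneck 2, flow now 10.
Augment Depot→HubC→Y2→Y1→Port: bottleneck 3, flow now 13.
Augment Depot→HubC→Y2→HubB→Port: bottleneck 4, flow now 17.
Augment Depot→Jct3→Jct1→HubB→Port: bottleneck 5, flow now 22.
No augmenting path remains; maximum flow = 22.
By max-flow min-cut, the minimum cut capacity equals the max flow.
In the residual graph, reachable from Depot: {Depot, HubA, HubC, Jct3, Jct1, Y2, Y3, HubB}.
Min-cut edges: Y2→Y1 (3), Y3→Port (8), HubB→Port (11); capacity 3 + 8 + 11 = 22.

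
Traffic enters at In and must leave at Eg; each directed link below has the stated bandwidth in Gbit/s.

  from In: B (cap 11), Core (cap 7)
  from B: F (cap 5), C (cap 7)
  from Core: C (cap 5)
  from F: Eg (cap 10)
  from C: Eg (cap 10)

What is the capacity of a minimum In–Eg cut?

Augment In→B→F→Eg: bottleneck 5, flow now 5.
Augment In→B→C→Eg: bottleneck 6, flow now 11.
Augment In→Core→C→Eg: bottleneck 4, flow now 15.
No augmenting path remains; maximum flow = 15.
By max-flow min-cut, the minimum cut capacity equals the max flow.
In the residual graph, reachable from In: {In, B, Core, C}.
Min-cut edges: B→F (5), C→Eg (10); capacity 5 + 10 = 15.

15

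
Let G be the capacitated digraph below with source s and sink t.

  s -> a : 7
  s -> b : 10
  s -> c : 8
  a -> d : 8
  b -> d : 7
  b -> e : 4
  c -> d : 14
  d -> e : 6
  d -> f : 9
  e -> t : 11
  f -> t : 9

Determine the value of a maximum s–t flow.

19

Augment s→b→e→t: bottleneck 4, flow now 4.
Augment s→a→d→e→t: bottleneck 6, flow now 10.
Augment s→a→d→f→t: bottleneck 1, flow now 11.
Augment s→b→d→f→t: bottleneck 6, flow now 17.
Augment s→c→d→f→t: bottleneck 2, flow now 19.
No augmenting path remains; maximum flow = 19.
In the residual graph, reachable from s: {s, a, b, c, d}.
Min-cut edges: b→e (4), d→e (6), d→f (9); capacity 4 + 6 + 9 = 19.
This cut is saturated, so no flow can exceed 19.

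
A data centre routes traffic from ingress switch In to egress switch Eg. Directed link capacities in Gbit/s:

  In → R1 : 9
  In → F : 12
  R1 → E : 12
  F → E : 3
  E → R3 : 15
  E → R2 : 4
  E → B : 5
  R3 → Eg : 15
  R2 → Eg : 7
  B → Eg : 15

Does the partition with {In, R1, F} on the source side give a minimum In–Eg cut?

Given cut capacity: 12 + 3 = 15.
Augment In→R1→E→R3→Eg: bottleneck 9, flow now 9.
Augment In→F→E→R3→Eg: bottleneck 3, flow now 12.
No augmenting path remains; maximum flow = 12.
In the residual graph, reachable from In: {In, F}.
Min-cut edges: In→R1 (9), F→E (3); capacity 9 + 3 = 12.
Cut capacity 15 exceeds the max flow 12, so it is not minimum.

No — its capacity is 15, but the minimum cut has capacity 12.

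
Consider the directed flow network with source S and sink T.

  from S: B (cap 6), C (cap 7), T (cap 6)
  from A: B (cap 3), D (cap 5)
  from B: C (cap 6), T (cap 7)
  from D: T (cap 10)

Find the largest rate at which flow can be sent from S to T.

Augment S→T: bottleneck 6, flow now 6.
Augment S→B→T: bottleneck 6, flow now 12.
No augmenting path remains; maximum flow = 12.
In the residual graph, reachable from S: {S, C}.
Min-cut edges: S→B (6), S→T (6); capacity 6 + 6 = 12.
This cut is saturated, so no flow can exceed 12.

12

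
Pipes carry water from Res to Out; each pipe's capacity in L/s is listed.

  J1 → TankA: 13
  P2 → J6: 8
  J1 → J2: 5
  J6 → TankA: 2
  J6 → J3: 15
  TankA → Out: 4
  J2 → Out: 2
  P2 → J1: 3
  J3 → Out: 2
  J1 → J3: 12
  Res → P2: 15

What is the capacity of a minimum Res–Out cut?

Augment Res→P2→J1→J3→Out: bottleneck 2, flow now 2.
Augment Res→P2→J1→TankA→Out: bottleneck 1, flow now 3.
Augment Res→P2→J6→TankA→Out: bottleneck 2, flow now 5.
Augment Res→P2→J6→J3→J1→TankA→Out: bottleneck 1, flow now 6. (uses reverse residual edge)
Augment Res→P2→J6→J3→J1→J2→Out: bottleneck 1, flow now 7. (uses reverse residual edge)
No augmenting path remains; maximum flow = 7.
By max-flow min-cut, the minimum cut capacity equals the max flow.
In the residual graph, reachable from Res: {Res, P2, J6, J3}.
Min-cut edges: P2→J1 (3), J6→TankA (2), J3→Out (2); capacity 3 + 2 + 2 = 7.

7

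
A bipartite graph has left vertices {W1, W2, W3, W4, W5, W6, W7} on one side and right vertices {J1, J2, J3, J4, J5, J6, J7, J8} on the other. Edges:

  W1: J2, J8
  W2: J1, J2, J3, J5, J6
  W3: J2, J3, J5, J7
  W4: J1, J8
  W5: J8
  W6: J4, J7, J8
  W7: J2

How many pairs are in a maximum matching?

Unit-capacity flow: source→left, listed edges, right→sink; max matching = max flow.
Augmenting path W1→J2 (+1); matched 1.
Augmenting path W2→J1 (+1); matched 2.
Augmenting path W3→J3 (+1); matched 3.
Augmenting path W4→J8 (+1); matched 4.
Augmenting path W6→J4 (+1); matched 5.
Augmenting path W5→J8→W4→J1→W2→J5 (+1); matched 6.
No augmenting path remains; maximum matching = 6.
König certificate: {W2, W3, W4, W6, J2, J8} is a vertex cover of size 6 (every listed pair touches it), so no matching can be larger.

6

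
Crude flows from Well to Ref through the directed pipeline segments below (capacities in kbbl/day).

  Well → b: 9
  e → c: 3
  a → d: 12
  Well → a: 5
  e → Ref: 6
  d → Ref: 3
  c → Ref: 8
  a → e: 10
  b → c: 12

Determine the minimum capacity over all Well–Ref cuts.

Augment Well→a→d→Ref: bottleneck 3, flow now 3.
Augment Well→a→e→Ref: bottleneck 2, flow now 5.
Augment Well→b→c→Ref: bottleneck 8, flow now 13.
No augmenting path remains; maximum flow = 13.
By max-flow min-cut, the minimum cut capacity equals the max flow.
In the residual graph, reachable from Well: {Well, b, c}.
Min-cut edges: Well→a (5), c→Ref (8); capacity 5 + 8 = 13.

13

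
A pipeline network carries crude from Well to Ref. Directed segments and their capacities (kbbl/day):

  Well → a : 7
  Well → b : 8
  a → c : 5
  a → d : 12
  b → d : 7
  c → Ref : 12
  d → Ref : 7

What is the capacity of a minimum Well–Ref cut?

Augment Well→a→c→Ref: bottleneck 5, flow now 5.
Augment Well→a→d→Ref: bottleneck 2, flow now 7.
Augment Well→b→d→Ref: bottleneck 5, flow now 12.
No augmenting path remains; maximum flow = 12.
By max-flow min-cut, the minimum cut capacity equals the max flow.
In the residual graph, reachable from Well: {Well, a, b, d}.
Min-cut edges: a→c (5), d→Ref (7); capacity 5 + 7 = 12.

12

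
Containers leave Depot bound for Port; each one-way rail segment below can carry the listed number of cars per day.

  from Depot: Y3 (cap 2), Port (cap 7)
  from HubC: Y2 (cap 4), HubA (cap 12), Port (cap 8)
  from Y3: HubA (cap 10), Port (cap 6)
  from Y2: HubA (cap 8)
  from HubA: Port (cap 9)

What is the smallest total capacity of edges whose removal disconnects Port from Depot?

9

Augment Depot→Port: bottleneck 7, flow now 7.
Augment Depot→Y3→Port: bottleneck 2, flow now 9.
No augmenting path remains; maximum flow = 9.
By max-flow min-cut, the minimum cut capacity equals the max flow.
In the residual graph, reachable from Depot: {Depot}.
Min-cut edges: Depot→Y3 (2), Depot→Port (7); capacity 2 + 7 = 9.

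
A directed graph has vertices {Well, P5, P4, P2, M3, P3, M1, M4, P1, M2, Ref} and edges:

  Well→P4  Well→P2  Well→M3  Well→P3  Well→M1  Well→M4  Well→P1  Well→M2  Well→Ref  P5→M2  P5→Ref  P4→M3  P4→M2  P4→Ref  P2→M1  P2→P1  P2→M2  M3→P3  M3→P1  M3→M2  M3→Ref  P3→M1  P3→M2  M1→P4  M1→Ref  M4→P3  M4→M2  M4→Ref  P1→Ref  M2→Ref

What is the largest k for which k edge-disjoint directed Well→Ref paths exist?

7

Assign every edge capacity 1; by Menger, the answer equals the max flow.
Path Well→Ref (+1); total 1.
Path Well→P4→Ref (+1); total 2.
Path Well→M3→Ref (+1); total 3.
Path Well→M1→Ref (+1); total 4.
Path Well→M4→Ref (+1); total 5.
Path Well→P1→Ref (+1); total 6.
Path Well→M2→Ref (+1); total 7.
No residual Well→Ref path; max flow = 7.
Certifying cut of size 7: {M1→Ref, M2→Ref, M3→Ref, P1→Ref, P4→Ref, Well→M4, Well→Ref}.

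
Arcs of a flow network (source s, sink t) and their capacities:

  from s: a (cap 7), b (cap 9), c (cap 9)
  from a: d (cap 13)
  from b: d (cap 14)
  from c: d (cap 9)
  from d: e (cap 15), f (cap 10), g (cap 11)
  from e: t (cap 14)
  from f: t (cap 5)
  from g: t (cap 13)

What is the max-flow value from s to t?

25

Augment s→a→d→e→t: bottleneck 7, flow now 7.
Augment s→b→d→e→t: bottleneck 7, flow now 14.
Augment s→b→d→f→t: bottleneck 2, flow now 16.
Augment s→c→d→f→t: bottleneck 3, flow now 19.
Augment s→c→d→g→t: bottleneck 6, flow now 25.
No augmenting path remains; maximum flow = 25.
In the residual graph, reachable from s: {s}.
Min-cut edges: s→a (7), s→b (9), s→c (9); capacity 7 + 9 + 9 = 25.
This cut is saturated, so no flow can exceed 25.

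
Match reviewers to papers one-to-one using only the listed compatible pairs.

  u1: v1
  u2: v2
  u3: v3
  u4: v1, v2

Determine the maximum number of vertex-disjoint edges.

3

Unit-capacity flow: source→left, listed edges, right→sink; max matching = max flow.
Augmenting path u1→v1 (+1); matched 1.
Augmenting path u2→v2 (+1); matched 2.
Augmenting path u3→v3 (+1); matched 3.
No augmenting path remains; maximum matching = 3.
König certificate: {u3, v1, v2} is a vertex cover of size 3 (every listed pair touches it), so no matching can be larger.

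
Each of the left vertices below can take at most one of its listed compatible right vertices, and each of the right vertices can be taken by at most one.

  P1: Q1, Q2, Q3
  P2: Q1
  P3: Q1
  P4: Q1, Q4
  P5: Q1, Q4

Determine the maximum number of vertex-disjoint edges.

Unit-capacity flow: source→left, listed edges, right→sink; max matching = max flow.
Augmenting path P1→Q1 (+1); matched 1.
Augmenting path P4→Q4 (+1); matched 2.
Augmenting path P2→Q1→P1→Q2 (+1); matched 3.
No augmenting path remains; maximum matching = 3.
König certificate: {P1, Q1, Q4} is a vertex cover of size 3 (every listed pair touches it), so no matching can be larger.

3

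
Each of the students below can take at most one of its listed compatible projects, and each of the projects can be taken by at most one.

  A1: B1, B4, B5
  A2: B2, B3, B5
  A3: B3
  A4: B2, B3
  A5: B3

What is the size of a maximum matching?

4

Unit-capacity flow: source→left, listed edges, right→sink; max matching = max flow.
Augmenting path A1→B1 (+1); matched 1.
Augmenting path A2→B2 (+1); matched 2.
Augmenting path A3→B3 (+1); matched 3.
Augmenting path A4→B2→A2→B5 (+1); matched 4.
No augmenting path remains; maximum matching = 4.
König certificate: {A1, A2, A4, B3} is a vertex cover of size 4 (every listed pair touches it), so no matching can be larger.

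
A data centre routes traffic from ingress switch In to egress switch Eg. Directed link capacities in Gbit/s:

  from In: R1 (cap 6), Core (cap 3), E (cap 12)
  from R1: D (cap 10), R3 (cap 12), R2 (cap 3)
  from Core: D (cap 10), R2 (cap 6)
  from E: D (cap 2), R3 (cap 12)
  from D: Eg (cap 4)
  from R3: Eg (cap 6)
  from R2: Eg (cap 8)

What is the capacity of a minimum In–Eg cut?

16

Augment In→R1→D→Eg: bottleneck 4, flow now 4.
Augment In→R1→R3→Eg: bottleneck 2, flow now 6.
Augment In→Core→R2→Eg: bottleneck 3, flow now 9.
Augment In→E→R3→Eg: bottleneck 4, flow now 13.
Augment In→E→D→R1→R2→Eg: bottleneck 2, flow now 15. (uses reverse residual edge)
Augment In→E→R3→R1→R2→Eg: bottleneck 1, flow now 16. (uses reverse residual edge)
No augmenting path remains; maximum flow = 16.
By max-flow min-cut, the minimum cut capacity equals the max flow.
In the residual graph, reachable from In: {In, R1, E, D, R3}.
Min-cut edges: In→Core (3), R1→R2 (3), D→Eg (4), R3→Eg (6); capacity 3 + 3 + 4 + 6 = 16.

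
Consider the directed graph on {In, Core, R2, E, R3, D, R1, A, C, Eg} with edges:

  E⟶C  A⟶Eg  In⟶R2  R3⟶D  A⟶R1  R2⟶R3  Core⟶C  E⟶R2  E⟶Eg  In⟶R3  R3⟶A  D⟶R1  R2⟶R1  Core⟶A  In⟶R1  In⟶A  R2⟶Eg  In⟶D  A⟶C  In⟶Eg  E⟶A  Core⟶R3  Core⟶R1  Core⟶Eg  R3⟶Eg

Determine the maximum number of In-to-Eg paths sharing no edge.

Assign every edge capacity 1; by Menger, the answer equals the max flow.
Path In→Eg (+1); total 1.
Path In→R2→Eg (+1); total 2.
Path In→R3→Eg (+1); total 3.
Path In→A→Eg (+1); total 4.
No residual In→Eg path; max flow = 4.
Certifying cut of size 4: {In→A, In→Eg, In→R2, In→R3}.

4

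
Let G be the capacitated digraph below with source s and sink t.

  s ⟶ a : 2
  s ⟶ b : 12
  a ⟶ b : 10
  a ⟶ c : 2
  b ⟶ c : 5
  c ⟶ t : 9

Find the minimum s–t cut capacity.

7

Augment s→a→c→t: bottleneck 2, flow now 2.
Augment s→b→c→t: bottleneck 5, flow now 7.
No augmenting path remains; maximum flow = 7.
By max-flow min-cut, the minimum cut capacity equals the max flow.
In the residual graph, reachable from s: {s, b}.
Min-cut edges: s→a (2), b→c (5); capacity 2 + 5 = 7.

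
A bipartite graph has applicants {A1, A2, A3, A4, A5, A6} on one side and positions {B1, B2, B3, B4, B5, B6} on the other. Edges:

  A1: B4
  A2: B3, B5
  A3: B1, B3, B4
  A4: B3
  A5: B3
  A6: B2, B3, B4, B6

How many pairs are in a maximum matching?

Unit-capacity flow: source→left, listed edges, right→sink; max matching = max flow.
Augmenting path A1→B4 (+1); matched 1.
Augmenting path A2→B3 (+1); matched 2.
Augmenting path A3→B1 (+1); matched 3.
Augmenting path A6→B2 (+1); matched 4.
Augmenting path A4→B3→A2→B5 (+1); matched 5.
No augmenting path remains; maximum matching = 5.
König certificate: {A1, A2, A3, A6, B3} is a vertex cover of size 5 (every listed pair touches it), so no matching can be larger.

5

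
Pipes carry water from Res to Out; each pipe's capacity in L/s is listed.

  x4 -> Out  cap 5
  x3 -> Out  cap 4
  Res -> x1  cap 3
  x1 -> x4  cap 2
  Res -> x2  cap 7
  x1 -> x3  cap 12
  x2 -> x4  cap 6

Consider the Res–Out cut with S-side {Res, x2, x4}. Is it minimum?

Yes — it is a minimum cut (capacity 8).

Given cut capacity: 3 + 5 = 8.
Augment Res→x1→x3→Out: bottleneck 3, flow now 3.
Augment Res→x2→x4→Out: bottleneck 5, flow now 8.
No augmenting path remains; maximum flow = 8.
Cut capacity 8 equals the max flow, so it is a minimum cut.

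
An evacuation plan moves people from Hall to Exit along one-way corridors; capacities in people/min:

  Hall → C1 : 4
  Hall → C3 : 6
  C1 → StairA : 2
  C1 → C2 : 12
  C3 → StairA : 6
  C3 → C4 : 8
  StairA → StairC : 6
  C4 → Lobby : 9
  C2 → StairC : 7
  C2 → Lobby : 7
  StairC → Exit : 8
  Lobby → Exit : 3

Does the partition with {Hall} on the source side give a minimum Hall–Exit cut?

Given cut capacity: 4 + 6 = 10.
Augment Hall→C1→StairA→StairC→Exit: bottleneck 2, flow now 2.
Augment Hall→C1→C2→StairC→Exit: bottleneck 2, flow now 4.
Augment Hall→C3→StairA→StairC→Exit: bottleneck 4, flow now 8.
Augment Hall→C3→C4→Lobby→Exit: bottleneck 2, flow now 10.
No augmenting path remains; maximum flow = 10.
Cut capacity 10 equals the max flow, so it is a minimum cut.

Yes — it is a minimum cut (capacity 10).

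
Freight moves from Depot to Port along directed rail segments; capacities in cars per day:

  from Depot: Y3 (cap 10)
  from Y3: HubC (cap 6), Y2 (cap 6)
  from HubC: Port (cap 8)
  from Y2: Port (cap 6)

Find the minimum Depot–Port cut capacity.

Augment Depot→Y3→HubC→Port: bottleneck 6, flow now 6.
Augment Depot→Y3→Y2→Port: bottleneck 4, flow now 10.
No augmenting path remains; maximum flow = 10.
By max-flow min-cut, the minimum cut capacity equals the max flow.
In the residual graph, reachable from Depot: {Depot}.
Min-cut edges: Depot→Y3 (10); capacity 10 = 10.

10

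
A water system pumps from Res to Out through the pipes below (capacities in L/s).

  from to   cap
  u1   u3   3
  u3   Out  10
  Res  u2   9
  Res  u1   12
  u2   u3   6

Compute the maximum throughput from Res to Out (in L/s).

Augment Res→u1→u3→Out: bottleneck 3, flow now 3.
Augment Res→u2→u3→Out: bottleneck 6, flow now 9.
No augmenting path remains; maximum flow = 9.
In the residual graph, reachable from Res: {Res, u1, u2}.
Min-cut edges: u1→u3 (3), u2→u3 (6); capacity 3 + 6 = 9.
This cut is saturated, so no flow can exceed 9.

9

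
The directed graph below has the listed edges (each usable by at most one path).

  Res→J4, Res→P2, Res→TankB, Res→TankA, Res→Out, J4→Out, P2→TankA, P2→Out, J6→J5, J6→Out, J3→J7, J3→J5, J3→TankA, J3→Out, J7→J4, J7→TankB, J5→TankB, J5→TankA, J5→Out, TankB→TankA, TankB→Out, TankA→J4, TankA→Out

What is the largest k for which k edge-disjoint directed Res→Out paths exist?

5

Assign every edge capacity 1; by Menger, the answer equals the max flow.
Path Res→Out (+1); total 1.
Path Res→J4→Out (+1); total 2.
Path Res→P2→Out (+1); total 3.
Path Res→TankB→Out (+1); total 4.
Path Res→TankA→Out (+1); total 5.
No residual Res→Out path; max flow = 5.
Certifying cut of size 5: {Res→J4, Res→Out, Res→P2, Res→TankA, Res→TankB}.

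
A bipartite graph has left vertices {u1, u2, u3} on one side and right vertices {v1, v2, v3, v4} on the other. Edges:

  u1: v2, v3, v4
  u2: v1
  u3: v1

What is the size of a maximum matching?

2

Unit-capacity flow: source→left, listed edges, right→sink; max matching = max flow.
Augmenting path u1→v2 (+1); matched 1.
Augmenting path u2→v1 (+1); matched 2.
No augmenting path remains; maximum matching = 2.
König certificate: {u1, v1} is a vertex cover of size 2 (every listed pair touches it), so no matching can be larger.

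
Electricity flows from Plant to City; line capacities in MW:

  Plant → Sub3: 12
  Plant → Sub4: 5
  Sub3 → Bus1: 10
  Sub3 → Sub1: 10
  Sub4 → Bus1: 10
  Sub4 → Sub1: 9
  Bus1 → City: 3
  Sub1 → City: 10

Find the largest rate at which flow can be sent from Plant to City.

Augment Plant→Sub3→Bus1→City: bottleneck 3, flow now 3.
Augment Plant→Sub3→Sub1→City: bottleneck 9, flow now 12.
Augment Plant→Sub4→Sub1→City: bottleneck 1, flow now 13.
No augmenting path remains; maximum flow = 13.
In the residual graph, reachable from Plant: {Plant, Sub3, Sub4, Bus1, Sub1}.
Min-cut edges: Bus1→City (3), Sub1→City (10); capacity 3 + 10 = 13.
This cut is saturated, so no flow can exceed 13.

13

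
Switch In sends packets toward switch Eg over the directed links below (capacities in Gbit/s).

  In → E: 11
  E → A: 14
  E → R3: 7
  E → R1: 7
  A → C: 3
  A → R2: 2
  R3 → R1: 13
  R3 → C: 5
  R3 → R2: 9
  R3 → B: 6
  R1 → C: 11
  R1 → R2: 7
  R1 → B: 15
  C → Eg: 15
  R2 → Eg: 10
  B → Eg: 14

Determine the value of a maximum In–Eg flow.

11

Augment In→E→A→C→Eg: bottleneck 3, flow now 3.
Augment In→E→A→R2→Eg: bottleneck 2, flow now 5.
Augment In→E→R3→C→Eg: bottleneck 5, flow now 10.
Augment In→E→R3→R2→Eg: bottleneck 1, flow now 11.
No augmenting path remains; maximum flow = 11.
In the residual graph, reachable from In: {In}.
Min-cut edges: In→E (11); capacity 11 = 11.
This cut is saturated, so no flow can exceed 11.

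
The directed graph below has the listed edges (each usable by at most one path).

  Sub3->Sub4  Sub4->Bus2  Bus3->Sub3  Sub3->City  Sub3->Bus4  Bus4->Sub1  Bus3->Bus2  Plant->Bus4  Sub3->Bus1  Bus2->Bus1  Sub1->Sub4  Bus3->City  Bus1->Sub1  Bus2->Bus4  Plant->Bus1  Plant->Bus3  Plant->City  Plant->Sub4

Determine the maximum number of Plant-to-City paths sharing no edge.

2

Assign every edge capacity 1; by Menger, the answer equals the max flow.
Path Plant→City (+1); total 1.
Path Plant→Bus3→City (+1); total 2.
No residual Plant→City path; max flow = 2.
Certifying cut of size 2: {Plant→Bus3, Plant→City}.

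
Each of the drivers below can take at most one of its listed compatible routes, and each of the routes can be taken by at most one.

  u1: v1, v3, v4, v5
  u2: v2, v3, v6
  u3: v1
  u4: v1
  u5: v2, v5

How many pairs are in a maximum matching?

Unit-capacity flow: source→left, listed edges, right→sink; max matching = max flow.
Augmenting path u1→v1 (+1); matched 1.
Augmenting path u2→v2 (+1); matched 2.
Augmenting path u5→v5 (+1); matched 3.
Augmenting path u3→v1→u1→v3 (+1); matched 4.
No augmenting path remains; maximum matching = 4.
König certificate: {u1, u2, u5, v1} is a vertex cover of size 4 (every listed pair touches it), so no matching can be larger.

4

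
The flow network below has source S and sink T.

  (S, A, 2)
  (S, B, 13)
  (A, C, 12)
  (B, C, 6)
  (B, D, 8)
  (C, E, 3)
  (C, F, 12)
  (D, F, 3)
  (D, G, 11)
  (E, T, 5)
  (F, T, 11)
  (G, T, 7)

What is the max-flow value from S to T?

Augment S→A→C→E→T: bottleneck 2, flow now 2.
Augment S→B→C→E→T: bottleneck 1, flow now 3.
Augment S→B→C→F→T: bottleneck 5, flow now 8.
Augment S→B→D→F→T: bottleneck 3, flow now 11.
Augment S→B→D→G→T: bottleneck 4, flow now 15.
No augmenting path remains; maximum flow = 15.
In the residual graph, reachable from S: {S}.
Min-cut edges: S→A (2), S→B (13); capacity 2 + 13 = 15.
This cut is saturated, so no flow can exceed 15.

15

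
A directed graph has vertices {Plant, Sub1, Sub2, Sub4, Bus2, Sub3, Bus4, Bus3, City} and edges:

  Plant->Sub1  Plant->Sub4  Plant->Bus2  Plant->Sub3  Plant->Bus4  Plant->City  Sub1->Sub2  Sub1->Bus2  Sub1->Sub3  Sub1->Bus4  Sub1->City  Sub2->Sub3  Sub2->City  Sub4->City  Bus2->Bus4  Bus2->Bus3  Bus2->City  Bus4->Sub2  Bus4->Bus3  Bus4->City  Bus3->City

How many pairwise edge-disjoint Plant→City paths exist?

5

Assign every edge capacity 1; by Menger, the answer equals the max flow.
Path Plant→City (+1); total 1.
Path Plant→Sub1→City (+1); total 2.
Path Plant→Sub4→City (+1); total 3.
Path Plant→Bus2→City (+1); total 4.
Path Plant→Bus4→City (+1); total 5.
No residual Plant→City path; max flow = 5.
Certifying cut of size 5: {Plant→Bus2, Plant→Bus4, Plant→City, Plant→Sub1, Plant→Sub4}.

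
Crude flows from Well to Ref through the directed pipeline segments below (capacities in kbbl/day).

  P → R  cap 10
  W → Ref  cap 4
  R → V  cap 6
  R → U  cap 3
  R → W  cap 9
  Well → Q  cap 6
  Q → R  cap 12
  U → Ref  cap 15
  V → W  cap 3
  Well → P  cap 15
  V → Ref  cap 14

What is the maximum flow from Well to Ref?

13

Augment Well→P→R→U→Ref: bottleneck 3, flow now 3.
Augment Well→P→R→V→Ref: bottleneck 6, flow now 9.
Augment Well→P→R→W→Ref: bottleneck 1, flow now 10.
Augment Well→Q→R→W→Ref: bottleneck 3, flow now 13.
No augmenting path remains; maximum flow = 13.
In the residual graph, reachable from Well: {Well, P, Q, R, W}.
Min-cut edges: R→U (3), R→V (6), W→Ref (4); capacity 3 + 6 + 4 = 13.
This cut is saturated, so no flow can exceed 13.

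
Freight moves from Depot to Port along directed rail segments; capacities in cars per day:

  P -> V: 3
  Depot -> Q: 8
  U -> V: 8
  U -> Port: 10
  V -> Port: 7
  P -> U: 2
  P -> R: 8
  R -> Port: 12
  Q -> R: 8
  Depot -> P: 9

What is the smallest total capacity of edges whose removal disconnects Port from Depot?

17

Augment Depot→P→R→Port: bottleneck 8, flow now 8.
Augment Depot→P→U→Port: bottleneck 1, flow now 9.
Augment Depot→Q→R→Port: bottleneck 4, flow now 13.
Augment Depot→Q→R→P→U→Port: bottleneck 1, flow now 14. (uses reverse residual edge)
Augment Depot→Q→R→P→V→Port: bottleneck 3, flow now 17. (uses reverse residual edge)
No augmenting path remains; maximum flow = 17.
By max-flow min-cut, the minimum cut capacity equals the max flow.
In the residual graph, reachable from Depot: {Depot}.
Min-cut edges: Depot→P (9), Depot→Q (8); capacity 9 + 8 = 17.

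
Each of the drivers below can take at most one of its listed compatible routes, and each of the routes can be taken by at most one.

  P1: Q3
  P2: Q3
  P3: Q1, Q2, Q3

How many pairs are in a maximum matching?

Unit-capacity flow: source→left, listed edges, right→sink; max matching = max flow.
Augmenting path P1→Q3 (+1); matched 1.
Augmenting path P3→Q1 (+1); matched 2.
No augmenting path remains; maximum matching = 2.
König certificate: {P3, Q3} is a vertex cover of size 2 (every listed pair touches it), so no matching can be larger.

2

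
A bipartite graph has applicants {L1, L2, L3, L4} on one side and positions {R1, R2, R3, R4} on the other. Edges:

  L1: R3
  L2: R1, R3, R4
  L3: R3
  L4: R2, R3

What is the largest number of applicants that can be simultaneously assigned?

3

Unit-capacity flow: source→left, listed edges, right→sink; max matching = max flow.
Augmenting path L1→R3 (+1); matched 1.
Augmenting path L2→R1 (+1); matched 2.
Augmenting path L4→R2 (+1); matched 3.
No augmenting path remains; maximum matching = 3.
König certificate: {L2, L4, R3} is a vertex cover of size 3 (every listed pair touches it), so no matching can be larger.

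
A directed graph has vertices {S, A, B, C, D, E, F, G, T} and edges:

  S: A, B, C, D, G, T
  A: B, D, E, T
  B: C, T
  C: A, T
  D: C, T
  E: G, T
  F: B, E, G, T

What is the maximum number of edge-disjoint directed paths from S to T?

5

Assign every edge capacity 1; by Menger, the answer equals the max flow.
Path S→T (+1); total 1.
Path S→A→T (+1); total 2.
Path S→B→T (+1); total 3.
Path S→C→T (+1); total 4.
Path S→D→T (+1); total 5.
No residual S→T path; max flow = 5.
Certifying cut of size 5: {S→A, S→B, S→C, S→D, S→T}.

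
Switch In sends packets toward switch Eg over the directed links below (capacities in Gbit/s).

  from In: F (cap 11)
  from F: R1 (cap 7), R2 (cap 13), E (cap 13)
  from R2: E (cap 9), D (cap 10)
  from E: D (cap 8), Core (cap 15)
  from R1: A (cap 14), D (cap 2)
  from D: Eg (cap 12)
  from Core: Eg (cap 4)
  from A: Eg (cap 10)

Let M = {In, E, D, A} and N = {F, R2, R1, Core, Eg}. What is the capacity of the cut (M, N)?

48

Edges leaving {In, E, D, A}: In→F (11), E→Core (15), D→Eg (12), A→Eg (10).
Cut capacity = 11 + 15 + 12 + 10 = 48.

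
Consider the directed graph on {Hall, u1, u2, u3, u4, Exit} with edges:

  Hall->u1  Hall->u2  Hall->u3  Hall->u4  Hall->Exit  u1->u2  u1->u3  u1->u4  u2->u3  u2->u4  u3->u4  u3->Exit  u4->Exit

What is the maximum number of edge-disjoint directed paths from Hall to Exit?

Assign every edge capacity 1; by Menger, the answer equals the max flow.
Path Hall→Exit (+1); total 1.
Path Hall→u3→Exit (+1); total 2.
Path Hall→u4→Exit (+1); total 3.
No residual Hall→Exit path; max flow = 3.
Certifying cut of size 3: {Hall→Exit, u3→Exit, u4→Exit}.

3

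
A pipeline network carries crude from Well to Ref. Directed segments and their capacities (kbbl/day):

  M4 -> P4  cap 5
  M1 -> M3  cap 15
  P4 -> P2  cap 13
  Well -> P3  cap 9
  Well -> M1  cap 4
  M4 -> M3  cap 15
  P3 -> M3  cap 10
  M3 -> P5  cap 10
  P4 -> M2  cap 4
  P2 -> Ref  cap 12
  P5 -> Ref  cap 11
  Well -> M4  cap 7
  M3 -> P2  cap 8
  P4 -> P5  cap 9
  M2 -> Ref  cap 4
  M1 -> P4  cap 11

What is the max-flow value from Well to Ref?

Augment Well→M4→P4→P2→Ref: bottleneck 5, flow now 5.
Augment Well→M4→M3→P2→Ref: bottleneck 2, flow now 7.
Augment Well→P3→M3→P2→Ref: bottleneck 5, flow now 12.
Augment Well→P3→M3→P5→Ref: bottleneck 4, flow now 16.
Augment Well→M1→P4→M2→Ref: bottleneck 4, flow now 20.
No augmenting path remains; maximum flow = 20.
In the residual graph, reachable from Well: {Well}.
Min-cut edges: Well→M4 (7), Well→P3 (9), Well→M1 (4); capacity 7 + 9 + 4 = 20.
This cut is saturated, so no flow can exceed 20.

20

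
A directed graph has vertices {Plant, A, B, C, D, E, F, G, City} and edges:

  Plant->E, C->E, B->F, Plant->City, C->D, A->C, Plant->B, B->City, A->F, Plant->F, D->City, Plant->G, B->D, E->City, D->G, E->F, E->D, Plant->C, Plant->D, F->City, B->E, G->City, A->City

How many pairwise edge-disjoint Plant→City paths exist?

Assign every edge capacity 1; by Menger, the answer equals the max flow.
Path Plant→City (+1); total 1.
Path Plant→B→City (+1); total 2.
Path Plant→D→City (+1); total 3.
Path Plant→E→City (+1); total 4.
Path Plant→F→City (+1); total 5.
Path Plant→G→City (+1); total 6.
No residual Plant→City path; max flow = 6.
Certifying cut of size 6: {D→City, E→City, F→City, G→City, Plant→B, Plant→City}.

6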